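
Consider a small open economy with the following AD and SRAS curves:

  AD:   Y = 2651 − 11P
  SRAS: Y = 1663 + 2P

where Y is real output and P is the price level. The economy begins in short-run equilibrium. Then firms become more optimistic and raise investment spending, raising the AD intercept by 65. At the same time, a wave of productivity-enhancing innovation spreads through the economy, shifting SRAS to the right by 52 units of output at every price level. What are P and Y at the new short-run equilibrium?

P = 77, Y = 1869

After both shocks: AD is Y = 2716 − 11P and SRAS is Y = 1715 + 2P.
Setting them equal: 1001 = 13P, so P = 77.
Y = 2716 − 11·77 = 1869.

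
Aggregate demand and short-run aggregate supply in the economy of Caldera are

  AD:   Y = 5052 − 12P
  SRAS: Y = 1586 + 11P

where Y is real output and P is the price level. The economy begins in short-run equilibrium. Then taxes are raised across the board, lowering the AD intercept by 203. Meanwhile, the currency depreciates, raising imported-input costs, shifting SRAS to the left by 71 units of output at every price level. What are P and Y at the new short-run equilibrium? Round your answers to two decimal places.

P = 144.96, Y = 3109.52

After both shocks: AD is Y = 4849 − 12P and SRAS is Y = 1515 + 11P.
Setting them equal: 3334 = 23P, so P = 144.96.
Substituting into AD, Y = 3109.52.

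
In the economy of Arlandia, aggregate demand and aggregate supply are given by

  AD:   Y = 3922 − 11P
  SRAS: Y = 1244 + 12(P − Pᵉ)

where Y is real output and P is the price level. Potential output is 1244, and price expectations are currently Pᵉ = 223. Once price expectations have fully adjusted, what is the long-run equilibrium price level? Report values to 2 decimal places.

Short run: with Pᵉ = 223, SRAS is Y = 12P − 1432. Setting AD = SRAS gives 5354 = 23P, so P = 232.78 and Y = 3922 − 11P = 1361.39.
Output 1361.39 is above potential 1244, so over time expected prices rise and SRAS shifts left until Y returns to 1244.
Long run: Y = 1244 on the AD curve gives 1244 = 3922 − 11P, so P = 243.45.

Long-run P = 243.45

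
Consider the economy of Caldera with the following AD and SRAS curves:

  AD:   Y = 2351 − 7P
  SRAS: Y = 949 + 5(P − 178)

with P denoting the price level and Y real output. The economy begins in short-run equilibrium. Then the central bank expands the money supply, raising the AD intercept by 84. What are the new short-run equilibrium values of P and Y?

This is a positive demand shock: AD shifts right.
New AD: Y = 2435 − 7P.
SRAS can be written Y = 59 + 5P.
Set AD = SRAS: 2435 − 7P = 59 + 5P, so 2376 = 12P and P = 198.
Y = 2435 − 7·198 = 1049.

P = 198, Y = 1049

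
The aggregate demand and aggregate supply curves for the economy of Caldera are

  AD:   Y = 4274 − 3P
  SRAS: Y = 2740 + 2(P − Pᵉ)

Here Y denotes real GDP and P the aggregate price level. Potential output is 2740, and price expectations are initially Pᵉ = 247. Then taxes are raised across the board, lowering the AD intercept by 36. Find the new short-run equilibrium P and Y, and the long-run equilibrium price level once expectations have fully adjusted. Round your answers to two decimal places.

Short run: P = 398.40, Y = 3042.80. Long run: P = 499.33.

AD shifts left: new AD is Y = 4238 − 3P. With Pᵉ = 247, SRAS is Y = 2246 + 2P.
Short run: 4238 − 3P = 2246 + 2P gives 1992 = 5P, so P = 398.40 and Y = 4238 − 3P = 3042.80.
Y = 3042.80 is above potential 2740; expectations adjust and SRAS shifts left until Y = 2740.
Long run: on the new AD curve, 2740 = 4238 − 3P gives P = 499.33.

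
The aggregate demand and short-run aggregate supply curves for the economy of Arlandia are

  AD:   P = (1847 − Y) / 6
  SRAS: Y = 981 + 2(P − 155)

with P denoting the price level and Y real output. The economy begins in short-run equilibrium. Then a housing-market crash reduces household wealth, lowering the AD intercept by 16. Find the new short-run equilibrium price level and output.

P = 145, Y = 961

This is a negative demand shock: AD shifts left.
New AD: Y = 1831 − 6P.
SRAS can be written Y = 671 + 2P.
Set AD = SRAS: 1831 − 6P = 671 + 2P, so 1160 = 8P and P = 145.
Y = 1831 − 6·145 = 961.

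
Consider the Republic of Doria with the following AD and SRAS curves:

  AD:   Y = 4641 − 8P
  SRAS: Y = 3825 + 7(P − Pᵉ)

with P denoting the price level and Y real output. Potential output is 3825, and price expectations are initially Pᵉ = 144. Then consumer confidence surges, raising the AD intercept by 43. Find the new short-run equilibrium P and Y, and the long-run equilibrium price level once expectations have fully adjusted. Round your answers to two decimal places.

Short run: P = 124.47, Y = 3688.27. Long run: P = 107.38.

AD shifts right: new AD is Y = 4684 − 8P. With Pᵉ = 144, SRAS is Y = 2817 + 7P.
Short run: 4684 − 8P = 2817 + 7P gives 1867 = 15P, so P = 124.47 and Y = 4684 − 8P = 3688.27.
Y = 3688.27 is below potential 3825; expectations adjust and SRAS shifts right until Y = 3825.
Long run: on the new AD curve, 3825 = 4684 − 8P gives P = 107.38.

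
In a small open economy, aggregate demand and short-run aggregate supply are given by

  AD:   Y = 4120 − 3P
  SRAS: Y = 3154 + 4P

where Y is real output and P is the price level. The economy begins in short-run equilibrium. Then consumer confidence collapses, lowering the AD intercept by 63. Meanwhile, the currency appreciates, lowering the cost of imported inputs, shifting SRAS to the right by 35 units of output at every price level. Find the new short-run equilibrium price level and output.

P = 124, Y = 3685

After both shocks: AD is Y = 4057 − 3P and SRAS is Y = 3189 + 4P.
Setting them equal: 868 = 7P, so P = 124.
Y = 4057 − 3·124 = 3685.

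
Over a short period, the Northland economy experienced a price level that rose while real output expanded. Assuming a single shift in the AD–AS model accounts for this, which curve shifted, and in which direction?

AD shifted right

P rose and Y rose. An AD shift moves P and Y in the same direction; an SRAS shift moves them in opposite directions.
Here P and Y moved in the same direction, so the AD curve shifted.
Since Y rose, AD shifted right.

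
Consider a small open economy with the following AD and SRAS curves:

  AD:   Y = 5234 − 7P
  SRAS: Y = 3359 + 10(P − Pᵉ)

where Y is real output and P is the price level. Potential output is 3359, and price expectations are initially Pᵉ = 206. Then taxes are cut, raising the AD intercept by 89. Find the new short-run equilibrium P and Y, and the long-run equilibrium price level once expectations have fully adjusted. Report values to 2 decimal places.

AD shifts right: new AD is Y = 5323 − 7P. With Pᵉ = 206, SRAS is Y = 1299 + 10P.
Short run: 5323 − 7P = 1299 + 10P gives 4024 = 17P, so P = 236.71 and Y = 5323 − 7P = 3666.06.
Y = 3666.06 is above potential 3359; expectations adjust and SRAS shifts left until Y = 3359.
Long run: on the new AD curve, 3359 = 5323 − 7P gives P = 280.57.

Short run: P = 236.71, Y = 3666.06. Long run: P = 280.57.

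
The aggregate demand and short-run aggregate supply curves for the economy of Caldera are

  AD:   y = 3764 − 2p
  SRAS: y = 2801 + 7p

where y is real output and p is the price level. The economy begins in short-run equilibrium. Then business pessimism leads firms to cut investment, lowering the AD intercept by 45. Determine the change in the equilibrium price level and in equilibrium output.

This is a negative demand shock: AD shifts left.
New AD: y = 3719 − 2p.
Set AD = SRAS: 3719 − 2p = 2801 + 7p, so 918 = 9p and p = 102.
y = 3719 − 2·102 = 3515.
Initially p = 107, y = 3550, so Δp = -5 and Δy = -35.

Δp = -5, Δy = -35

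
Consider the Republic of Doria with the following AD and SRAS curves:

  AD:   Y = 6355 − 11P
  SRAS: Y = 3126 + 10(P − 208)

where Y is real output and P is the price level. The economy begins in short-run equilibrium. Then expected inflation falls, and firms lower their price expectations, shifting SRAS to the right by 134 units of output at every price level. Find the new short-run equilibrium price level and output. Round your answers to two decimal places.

This is a positive supply shock: SRAS shifts right.
New SRAS: Y = 1180 + 10P.
Set AD = SRAS: 6355 − 11P = 1180 + 10P, so 5175 = 21P and P = 246.43.
Substituting into AD, Y = 3644.29.

P = 246.43, Y = 3644.29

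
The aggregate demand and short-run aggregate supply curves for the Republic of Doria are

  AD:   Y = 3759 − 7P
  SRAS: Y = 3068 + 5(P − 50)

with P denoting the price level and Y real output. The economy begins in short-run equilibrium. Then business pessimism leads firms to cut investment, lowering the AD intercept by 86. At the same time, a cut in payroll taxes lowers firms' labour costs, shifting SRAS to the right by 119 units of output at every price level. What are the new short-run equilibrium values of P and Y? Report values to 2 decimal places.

P = 61.33, Y = 3243.67

After both shocks: AD is Y = 3673 − 7P and SRAS is Y = 2937 + 5P.
Setting them equal: 736 = 12P, so P = 61.33.
Substituting into AD, Y = 3243.67.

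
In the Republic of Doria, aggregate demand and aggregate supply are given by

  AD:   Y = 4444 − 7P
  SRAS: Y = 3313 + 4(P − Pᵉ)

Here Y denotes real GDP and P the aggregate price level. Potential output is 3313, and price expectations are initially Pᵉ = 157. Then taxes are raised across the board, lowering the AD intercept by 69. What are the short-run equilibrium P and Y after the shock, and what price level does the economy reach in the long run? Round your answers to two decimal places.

AD shifts left: new AD is Y = 4375 − 7P. With Pᵉ = 157, SRAS is Y = 2685 + 4P.
Short run: 4375 − 7P = 2685 + 4P gives 1690 = 11P, so P = 153.64 and Y = 4375 − 7P = 3299.55.
Y = 3299.55 is below potential 3313; expectations adjust and SRAS shifts right until Y = 3313.
Long run: on the new AD curve, 3313 = 4375 − 7P gives P = 151.71.

Short run: P = 153.64, Y = 3299.55. Long run: P = 151.71.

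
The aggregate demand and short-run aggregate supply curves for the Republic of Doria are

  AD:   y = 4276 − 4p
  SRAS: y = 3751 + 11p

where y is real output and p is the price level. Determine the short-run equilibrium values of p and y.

p = 35, y = 4136

Set AD = SRAS: 4276 − 4p = 3751 + 11p, so 525 = 15p and p = 35.
Then y = 4276 − 4·35 = 4136.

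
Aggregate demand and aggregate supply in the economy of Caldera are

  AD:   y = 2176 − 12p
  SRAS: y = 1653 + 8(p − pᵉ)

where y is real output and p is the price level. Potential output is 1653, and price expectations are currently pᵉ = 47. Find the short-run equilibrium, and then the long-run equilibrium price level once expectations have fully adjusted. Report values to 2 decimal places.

Short run: with pᵉ = 47, SRAS is y = 1277 + 8p. Setting AD = SRAS gives 899 = 20p, so p = 44.95 and y = 2176 − 12p = 1636.60.
Output 1636.60 is below potential 1653, so over time expected prices fall and SRAS shifts right until y returns to 1653.
Long run: y = 1653 on the AD curve gives 1653 = 2176 − 12p, so p = 43.58.

Short run: p = 44.95, y = 1636.60. Long run: p = 43.58.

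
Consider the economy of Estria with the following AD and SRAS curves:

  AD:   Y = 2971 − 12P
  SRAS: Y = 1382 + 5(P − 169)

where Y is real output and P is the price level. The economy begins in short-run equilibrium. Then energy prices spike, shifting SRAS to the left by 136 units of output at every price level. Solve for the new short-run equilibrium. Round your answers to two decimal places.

This is a negative supply shock: SRAS shifts left.
New SRAS: Y = 401 + 5P.
Set AD = SRAS: 2971 − 12P = 401 + 5P, so 2570 = 17P and P = 151.18.
Substituting into AD, Y = 1156.88.

P = 151.18, Y = 1156.88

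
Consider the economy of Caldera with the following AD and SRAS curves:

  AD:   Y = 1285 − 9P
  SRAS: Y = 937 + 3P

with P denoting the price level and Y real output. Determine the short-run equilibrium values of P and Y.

Set AD = SRAS: 1285 − 9P = 937 + 3P, so 348 = 12P and P = 29.
Then Y = 1285 − 9·29 = 1024.

P = 29, Y = 1024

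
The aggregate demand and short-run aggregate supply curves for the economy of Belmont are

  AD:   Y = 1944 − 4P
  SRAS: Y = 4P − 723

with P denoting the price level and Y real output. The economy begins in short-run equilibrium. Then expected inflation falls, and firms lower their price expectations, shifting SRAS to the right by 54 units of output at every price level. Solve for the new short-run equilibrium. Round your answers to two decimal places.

This is a positive supply shock: SRAS shifts right.
New SRAS: Y = 4P − 669.
Set AD = SRAS: 1944 − 4P = 4P − 669, so 2613 = 8P and P = 326.63.
Substituting into AD, Y = 637.50.

P = 326.63, Y = 637.50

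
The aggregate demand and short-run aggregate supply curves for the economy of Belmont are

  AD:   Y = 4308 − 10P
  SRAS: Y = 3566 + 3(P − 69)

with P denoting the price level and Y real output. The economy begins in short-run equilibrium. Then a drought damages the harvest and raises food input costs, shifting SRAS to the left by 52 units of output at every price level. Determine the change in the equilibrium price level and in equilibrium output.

ΔP = +4, ΔY = -40

This is a negative supply shock: SRAS shifts left.
New SRAS: Y = 3307 + 3P.
Set AD = SRAS: 4308 − 10P = 3307 + 3P, so 1001 = 13P and P = 77.
Y = 4308 − 10·77 = 3538.
Initially P = 73, Y = 3578, so ΔP = +4 and ΔY = -40.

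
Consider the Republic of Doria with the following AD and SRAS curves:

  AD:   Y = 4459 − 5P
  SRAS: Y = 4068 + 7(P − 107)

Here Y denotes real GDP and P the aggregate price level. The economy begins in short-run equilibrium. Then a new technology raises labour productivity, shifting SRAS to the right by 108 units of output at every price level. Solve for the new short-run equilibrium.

This is a positive supply shock: SRAS shifts right.
New SRAS: Y = 3427 + 7P.
Set AD = SRAS: 4459 − 5P = 3427 + 7P, so 1032 = 12P and P = 86.
Y = 4459 − 5·86 = 4029.

P = 86, Y = 4029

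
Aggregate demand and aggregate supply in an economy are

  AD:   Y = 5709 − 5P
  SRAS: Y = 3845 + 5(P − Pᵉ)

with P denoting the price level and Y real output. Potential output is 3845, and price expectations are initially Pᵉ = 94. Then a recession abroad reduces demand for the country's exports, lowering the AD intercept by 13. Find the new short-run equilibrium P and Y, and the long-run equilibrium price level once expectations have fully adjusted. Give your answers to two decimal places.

AD shifts left: new AD is Y = 5696 − 5P. With Pᵉ = 94, SRAS is Y = 3375 + 5P.
Short run: 5696 − 5P = 3375 + 5P gives 2321 = 10P, so P = 232.10 and Y = 5696 − 5P = 4535.50.
Y = 4535.50 is above potential 3845; expectations adjust and SRAS shifts left until Y = 3845.
Long run: on the new AD curve, 3845 = 5696 − 5P gives P = 370.20.

Short run: P = 232.10, Y = 4535.50. Long run: P = 370.20.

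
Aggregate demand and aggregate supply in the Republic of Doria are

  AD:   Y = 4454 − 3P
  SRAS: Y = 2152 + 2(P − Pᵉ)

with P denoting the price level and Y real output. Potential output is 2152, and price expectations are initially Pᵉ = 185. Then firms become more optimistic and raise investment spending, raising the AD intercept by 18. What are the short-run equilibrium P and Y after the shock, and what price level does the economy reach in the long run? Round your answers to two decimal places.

Short run: P = 538.00, Y = 2858.00. Long run: P = 773.33.

AD shifts right: new AD is Y = 4472 − 3P. With Pᵉ = 185, SRAS is Y = 1782 + 2P.
Short run: 4472 − 3P = 1782 + 2P gives 2690 = 5P, so P = 538.00 and Y = 4472 − 3P = 2858.00.
Y = 2858.00 is above potential 2152; expectations adjust and SRAS shifts left until Y = 2152.
Long run: on the new AD curve, 2152 = 4472 − 3P gives P = 773.33.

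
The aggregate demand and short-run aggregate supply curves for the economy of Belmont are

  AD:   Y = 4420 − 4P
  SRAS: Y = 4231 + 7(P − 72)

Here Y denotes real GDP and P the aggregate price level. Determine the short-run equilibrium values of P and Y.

Write SRAS as Y = 4231 + 7P − 504 = 3727 + 7P.
Set AD = SRAS: 4420 − 4P = 3727 + 7P, so 693 = 11P and P = 63.
Then Y = 4420 − 4·63 = 4168.

P = 63, Y = 4168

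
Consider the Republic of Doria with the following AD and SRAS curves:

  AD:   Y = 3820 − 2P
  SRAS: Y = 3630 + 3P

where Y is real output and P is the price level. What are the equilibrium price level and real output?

Set AD = SRAS: 3820 − 2P = 3630 + 3P, so 190 = 5P and P = 38.
Then Y = 3820 − 2·38 = 3744.

P = 38, Y = 3744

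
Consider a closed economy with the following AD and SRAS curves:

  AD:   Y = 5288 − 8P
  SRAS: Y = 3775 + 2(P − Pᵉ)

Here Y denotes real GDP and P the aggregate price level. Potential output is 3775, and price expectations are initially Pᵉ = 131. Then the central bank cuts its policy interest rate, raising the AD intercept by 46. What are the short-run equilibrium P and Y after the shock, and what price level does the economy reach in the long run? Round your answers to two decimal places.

Short run: P = 182.10, Y = 3877.20. Long run: P = 194.88.

AD shifts right: new AD is Y = 5334 − 8P. With Pᵉ = 131, SRAS is Y = 3513 + 2P.
Short run: 5334 − 8P = 3513 + 2P gives 1821 = 10P, so P = 182.10 and Y = 5334 − 8P = 3877.20.
Y = 3877.20 is above potential 3775; expectations adjust and SRAS shifts left until Y = 3775.
Long run: on the new AD curve, 3775 = 5334 − 8P gives P = 194.88.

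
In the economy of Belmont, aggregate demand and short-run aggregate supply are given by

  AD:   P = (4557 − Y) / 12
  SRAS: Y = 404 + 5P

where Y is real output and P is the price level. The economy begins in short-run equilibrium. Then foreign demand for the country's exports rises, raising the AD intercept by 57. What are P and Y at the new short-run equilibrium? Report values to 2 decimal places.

P = 247.65, Y = 1642.24

This is a positive demand shock: AD shifts right.
New AD: Y = 4614 − 12P.
Set AD = SRAS: 4614 − 12P = 404 + 5P, so 4210 = 17P and P = 247.65.
Substituting into AD, Y = 1642.24.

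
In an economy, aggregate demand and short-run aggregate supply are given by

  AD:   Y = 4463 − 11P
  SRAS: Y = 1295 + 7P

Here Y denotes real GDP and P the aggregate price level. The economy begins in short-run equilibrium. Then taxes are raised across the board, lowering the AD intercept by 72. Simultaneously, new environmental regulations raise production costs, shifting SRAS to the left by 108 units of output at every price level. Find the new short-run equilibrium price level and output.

P = 178, Y = 2433

After both shocks: AD is Y = 4391 − 11P and SRAS is Y = 1187 + 7P.
Setting them equal: 3204 = 18P, so P = 178.
Y = 4391 − 11·178 = 2433.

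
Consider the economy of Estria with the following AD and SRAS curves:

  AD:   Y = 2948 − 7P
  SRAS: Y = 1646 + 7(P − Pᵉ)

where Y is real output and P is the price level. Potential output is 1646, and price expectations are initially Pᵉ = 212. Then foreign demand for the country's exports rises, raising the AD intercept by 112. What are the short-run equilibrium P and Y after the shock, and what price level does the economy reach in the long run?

Short run: P = 207, Y = 1611. Long run: P = 202.

AD shifts right: new AD is Y = 3060 − 7P. With Pᵉ = 212, SRAS is Y = 162 + 7P.
Short run: 3060 − 7P = 162 + 7P gives 2898 = 14P, so P = 207 and Y = 3060 − 7·207 = 1611.
Y = 1611 is below potential 1646; expectations adjust and SRAS shifts right until Y = 1646.
Long run: on the new AD curve, 1646 = 3060 − 7P gives P = 202.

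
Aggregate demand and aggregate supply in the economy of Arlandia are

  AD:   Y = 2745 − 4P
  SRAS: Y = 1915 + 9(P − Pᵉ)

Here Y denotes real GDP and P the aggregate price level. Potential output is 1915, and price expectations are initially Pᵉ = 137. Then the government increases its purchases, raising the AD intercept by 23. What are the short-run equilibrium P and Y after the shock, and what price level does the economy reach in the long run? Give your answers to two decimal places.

AD shifts right: new AD is Y = 2768 − 4P. With Pᵉ = 137, SRAS is Y = 682 + 9P.
Short run: 2768 − 4P = 682 + 9P gives 2086 = 13P, so P = 160.46 and Y = 2768 − 4P = 2126.15.
Y = 2126.15 is above potential 1915; expectations adjust and SRAS shifts left until Y = 1915.
Long run: on the new AD curve, 1915 = 2768 − 4P gives P = 213.25.

Short run: P = 160.46, Y = 2126.15. Long run: P = 213.25.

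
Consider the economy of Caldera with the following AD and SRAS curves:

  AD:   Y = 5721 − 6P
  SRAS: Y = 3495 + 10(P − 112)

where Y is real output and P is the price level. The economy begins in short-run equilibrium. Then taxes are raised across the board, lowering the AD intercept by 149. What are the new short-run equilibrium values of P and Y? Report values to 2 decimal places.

P = 199.81, Y = 4373.13

This is a negative demand shock: AD shifts left.
New AD: Y = 5572 − 6P.
SRAS can be written Y = 2375 + 10P.
Set AD = SRAS: 5572 − 6P = 2375 + 10P, so 3197 = 16P and P = 199.81.
Substituting into AD, Y = 4373.13.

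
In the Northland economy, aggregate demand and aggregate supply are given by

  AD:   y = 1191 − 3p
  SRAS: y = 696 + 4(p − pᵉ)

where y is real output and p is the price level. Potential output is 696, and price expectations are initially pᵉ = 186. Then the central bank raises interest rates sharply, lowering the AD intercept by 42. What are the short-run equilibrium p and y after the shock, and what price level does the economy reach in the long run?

AD shifts left: new AD is y = 1149 − 3p. With pᵉ = 186, SRAS is y = 4p − 48.
Short run: 1149 − 3p = 4p − 48 gives 1197 = 7p, so p = 171 and y = 1149 − 3·171 = 636.
y = 636 is below potential 696; expectations adjust and SRAS shifts right until y = 696.
Long run: on the new AD curve, 696 = 1149 − 3p gives p = 151.

Short run: p = 171, y = 636. Long run: p = 151.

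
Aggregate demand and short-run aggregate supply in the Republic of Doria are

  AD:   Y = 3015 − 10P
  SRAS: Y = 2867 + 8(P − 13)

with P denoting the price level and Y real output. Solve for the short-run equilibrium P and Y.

Write SRAS as Y = 2867 + 8P − 104 = 2763 + 8P.
Set AD = SRAS: 3015 − 10P = 2763 + 8P, so 252 = 18P and P = 14.
Then Y = 3015 − 10·14 = 2875.

P = 14, Y = 2875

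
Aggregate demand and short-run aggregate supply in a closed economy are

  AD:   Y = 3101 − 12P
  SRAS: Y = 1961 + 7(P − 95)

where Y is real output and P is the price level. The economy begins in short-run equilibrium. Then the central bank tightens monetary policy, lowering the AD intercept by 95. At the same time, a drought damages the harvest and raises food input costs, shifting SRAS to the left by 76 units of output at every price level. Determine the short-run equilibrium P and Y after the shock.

P = 94, Y = 1878

After both shocks: AD is Y = 3006 − 12P and SRAS is Y = 1220 + 7P.
Setting them equal: 1786 = 19P, so P = 94.
Y = 3006 − 12·94 = 1878.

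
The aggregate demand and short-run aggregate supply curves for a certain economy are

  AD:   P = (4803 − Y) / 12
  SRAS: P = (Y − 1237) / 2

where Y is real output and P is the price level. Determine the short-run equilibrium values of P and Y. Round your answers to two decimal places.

P = 254.71, Y = 1746.43

Rearrange AD to Y = 4803 − 12P.
Rearrange SRAS to Y = 1237 + 2P.
Set AD = SRAS: 4803 − 12P = 1237 + 2P, so 3566 = 14P and P = 254.71.
Substituting into AD, Y = 4803 − 12P = 1746.43.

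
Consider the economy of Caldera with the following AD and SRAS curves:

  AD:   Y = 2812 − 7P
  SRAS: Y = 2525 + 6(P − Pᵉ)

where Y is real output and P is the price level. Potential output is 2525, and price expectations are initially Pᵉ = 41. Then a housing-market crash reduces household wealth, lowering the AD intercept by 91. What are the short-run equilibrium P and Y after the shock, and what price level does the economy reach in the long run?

AD shifts left: new AD is Y = 2721 − 7P. With Pᵉ = 41, SRAS is Y = 2279 + 6P.
Short run: 2721 − 7P = 2279 + 6P gives 442 = 13P, so P = 34 and Y = 2721 − 7·34 = 2483.
Y = 2483 is below potential 2525; expectations adjust and SRAS shifts right until Y = 2525.
Long run: on the new AD curve, 2525 = 2721 − 7P gives P = 28.

Short run: P = 34, Y = 2483. Long run: P = 28.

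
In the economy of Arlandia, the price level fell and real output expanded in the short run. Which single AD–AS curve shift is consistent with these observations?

SRAS shifted right

P fell and Y rose. An AD shift moves P and Y in the same direction; an SRAS shift moves them in opposite directions.
Here P and Y moved in opposite directions, so the SRAS curve shifted.
Since Y rose, SRAS shifted right.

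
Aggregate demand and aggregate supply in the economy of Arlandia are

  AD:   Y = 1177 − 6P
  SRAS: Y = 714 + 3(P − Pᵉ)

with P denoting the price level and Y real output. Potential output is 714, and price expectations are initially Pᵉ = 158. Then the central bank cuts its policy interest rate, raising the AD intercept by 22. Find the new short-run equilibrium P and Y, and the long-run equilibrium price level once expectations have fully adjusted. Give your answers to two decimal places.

Short run: P = 106.56, Y = 559.67. Long run: P = 80.83.

AD shifts right: new AD is Y = 1199 − 6P. With Pᵉ = 158, SRAS is Y = 240 + 3P.
Short run: 1199 − 6P = 240 + 3P gives 959 = 9P, so P = 106.56 and Y = 1199 − 6P = 559.67.
Y = 559.67 is below potential 714; expectations adjust and SRAS shifts right until Y = 714.
Long run: on the new AD curve, 714 = 1199 − 6P gives P = 80.83.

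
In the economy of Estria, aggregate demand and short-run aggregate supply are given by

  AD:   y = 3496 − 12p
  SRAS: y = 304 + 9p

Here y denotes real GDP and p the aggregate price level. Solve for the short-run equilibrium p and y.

Set AD = SRAS: 3496 − 12p = 304 + 9p, so 3192 = 21p and p = 152.
Then y = 3496 − 12·152 = 1672.

p = 152, y = 1672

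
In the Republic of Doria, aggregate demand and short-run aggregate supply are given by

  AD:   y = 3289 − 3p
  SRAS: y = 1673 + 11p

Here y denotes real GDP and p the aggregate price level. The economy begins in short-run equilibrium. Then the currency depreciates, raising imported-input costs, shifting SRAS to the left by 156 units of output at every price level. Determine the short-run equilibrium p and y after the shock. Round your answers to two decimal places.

This is a negative supply shock: SRAS shifts left.
New SRAS: y = 1517 + 11p.
Set AD = SRAS: 3289 − 3p = 1517 + 11p, so 1772 = 14p and p = 126.57.
Substituting into AD, y = 2909.29.

p = 126.57, y = 2909.29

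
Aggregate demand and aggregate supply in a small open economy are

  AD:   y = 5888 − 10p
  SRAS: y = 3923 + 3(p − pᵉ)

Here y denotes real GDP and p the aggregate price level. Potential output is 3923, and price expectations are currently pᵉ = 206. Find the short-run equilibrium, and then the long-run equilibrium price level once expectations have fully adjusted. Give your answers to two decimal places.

Short run: p = 198.69, y = 3901.08. Long run: p = 196.50.

Short run: with pᵉ = 206, SRAS is y = 3305 + 3p. Setting AD = SRAS gives 2583 = 13p, so p = 198.69 and y = 5888 − 10p = 3901.08.
Output 3901.08 is below potential 3923, so over time expected prices fall and SRAS shifts right until y returns to 3923.
Long run: y = 3923 on the AD curve gives 3923 = 5888 − 10p, so p = 196.50.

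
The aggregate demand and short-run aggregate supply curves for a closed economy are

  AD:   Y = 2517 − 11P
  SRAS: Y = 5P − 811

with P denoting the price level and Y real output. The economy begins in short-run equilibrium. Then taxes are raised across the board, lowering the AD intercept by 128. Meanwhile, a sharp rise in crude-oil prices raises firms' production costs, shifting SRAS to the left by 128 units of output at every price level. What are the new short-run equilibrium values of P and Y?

P = 208, Y = 101

After both shocks: AD is Y = 2389 − 11P and SRAS is Y = 5P − 939.
Setting them equal: 3328 = 16P, so P = 208.
Y = 2389 − 11·208 = 101.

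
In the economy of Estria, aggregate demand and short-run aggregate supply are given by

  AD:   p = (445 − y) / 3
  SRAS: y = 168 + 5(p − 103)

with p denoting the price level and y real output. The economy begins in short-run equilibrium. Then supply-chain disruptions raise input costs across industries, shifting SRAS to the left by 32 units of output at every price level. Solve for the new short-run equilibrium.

p = 103, y = 136

This is a negative supply shock: SRAS shifts left.
New SRAS: y = 5p − 379.
Set AD = SRAS: 445 − 3p = 5p − 379, so 824 = 8p and p = 103.
y = 445 − 3·103 = 136.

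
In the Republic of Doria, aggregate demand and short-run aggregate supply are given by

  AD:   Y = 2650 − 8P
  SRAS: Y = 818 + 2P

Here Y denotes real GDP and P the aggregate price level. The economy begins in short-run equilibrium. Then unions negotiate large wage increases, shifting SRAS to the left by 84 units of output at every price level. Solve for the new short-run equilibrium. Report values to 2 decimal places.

This is a negative supply shock: SRAS shifts left.
New SRAS: Y = 734 + 2P.
Set AD = SRAS: 2650 − 8P = 734 + 2P, so 1916 = 10P and P = 191.60.
Substituting into AD, Y = 1117.20.

P = 191.60, Y = 1117.20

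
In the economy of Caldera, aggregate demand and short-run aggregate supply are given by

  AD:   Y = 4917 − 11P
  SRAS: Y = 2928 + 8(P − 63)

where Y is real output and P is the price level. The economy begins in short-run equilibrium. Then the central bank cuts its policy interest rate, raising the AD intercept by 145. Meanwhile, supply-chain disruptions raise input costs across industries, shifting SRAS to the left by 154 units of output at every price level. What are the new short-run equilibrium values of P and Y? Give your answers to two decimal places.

After both shocks: AD is Y = 5062 − 11P and SRAS is Y = 2270 + 8P.
Setting them equal: 2792 = 19P, so P = 146.95.
Substituting into AD, Y = 3445.58.

P = 146.95, Y = 3445.58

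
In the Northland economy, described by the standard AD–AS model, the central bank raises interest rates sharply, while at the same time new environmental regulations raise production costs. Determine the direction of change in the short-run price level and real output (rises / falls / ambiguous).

Price level: ambiguous; output: falls

The first event is a negative demand shock: AD shifts left, which by itself pushes P down and Y down.
The second is an adverse supply shock: SRAS shifts left, which by itself pushes P up and Y down.
The two shocks push P in opposite directions, so the effect on P is ambiguous. Both shocks push Y down, so Y falls.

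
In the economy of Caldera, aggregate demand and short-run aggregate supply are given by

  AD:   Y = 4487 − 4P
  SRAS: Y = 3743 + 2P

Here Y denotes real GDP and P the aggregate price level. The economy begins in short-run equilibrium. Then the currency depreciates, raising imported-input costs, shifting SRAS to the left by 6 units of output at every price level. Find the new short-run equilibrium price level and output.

P = 125, Y = 3987

This is a negative supply shock: SRAS shifts left.
New SRAS: Y = 3737 + 2P.
Set AD = SRAS: 4487 − 4P = 3737 + 2P, so 750 = 6P and P = 125.
Y = 4487 − 4·125 = 3987.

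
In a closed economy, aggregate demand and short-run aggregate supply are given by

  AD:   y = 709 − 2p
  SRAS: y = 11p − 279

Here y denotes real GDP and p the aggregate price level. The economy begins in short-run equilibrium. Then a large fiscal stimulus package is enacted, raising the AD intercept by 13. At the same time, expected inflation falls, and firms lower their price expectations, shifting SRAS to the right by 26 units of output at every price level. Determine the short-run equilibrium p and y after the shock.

p = 75, y = 572

After both shocks: AD is y = 722 − 2p and SRAS is y = 11p − 253.
Setting them equal: 975 = 13p, so p = 75.
y = 722 − 2·75 = 572.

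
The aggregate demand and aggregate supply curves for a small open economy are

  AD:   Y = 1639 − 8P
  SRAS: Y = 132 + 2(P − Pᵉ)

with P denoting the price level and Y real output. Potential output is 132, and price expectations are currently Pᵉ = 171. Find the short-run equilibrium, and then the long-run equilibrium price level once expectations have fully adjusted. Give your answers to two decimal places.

Short run: with Pᵉ = 171, SRAS is Y = 2P − 210. Setting AD = SRAS gives 1849 = 10P, so P = 184.90 and Y = 1639 − 8P = 159.80.
Output 159.80 is above potential 132, so over time expected prices rise and SRAS shifts left until Y returns to 132.
Long run: Y = 132 on the AD curve gives 132 = 1639 − 8P, so P = 188.38.

Short run: P = 184.90, Y = 159.80. Long run: P = 188.38.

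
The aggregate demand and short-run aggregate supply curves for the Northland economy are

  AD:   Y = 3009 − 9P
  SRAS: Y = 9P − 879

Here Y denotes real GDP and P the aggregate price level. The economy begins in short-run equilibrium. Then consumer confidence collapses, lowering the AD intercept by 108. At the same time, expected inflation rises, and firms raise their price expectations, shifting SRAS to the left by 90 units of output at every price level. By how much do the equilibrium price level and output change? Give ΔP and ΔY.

ΔP = -1, ΔY = -99

After both shocks: AD is Y = 2901 − 9P and SRAS is Y = 9P − 969.
Setting them equal: 3870 = 18P, so P = 215.
Y = 2901 − 9·215 = 966.
Initially P = 216, Y = 1065, so ΔP = -1 and ΔY = -99.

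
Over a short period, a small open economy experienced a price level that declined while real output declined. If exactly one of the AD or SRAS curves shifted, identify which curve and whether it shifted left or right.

AD shifted left

P fell and Y fell. An AD shift moves P and Y in the same direction; an SRAS shift moves them in opposite directions.
Here P and Y moved in the same direction, so the AD curve shifted.
Since Y fell, AD shifted left.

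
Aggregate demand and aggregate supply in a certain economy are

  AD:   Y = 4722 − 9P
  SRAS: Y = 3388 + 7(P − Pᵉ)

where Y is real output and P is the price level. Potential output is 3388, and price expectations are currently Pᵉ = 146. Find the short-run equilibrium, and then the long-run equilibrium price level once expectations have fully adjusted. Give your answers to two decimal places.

Short run: P = 147.25, Y = 3396.75. Long run: P = 148.22.

Short run: with Pᵉ = 146, SRAS is Y = 2366 + 7P. Setting AD = SRAS gives 2356 = 16P, so P = 147.25 and Y = 4722 − 9P = 3396.75.
Output 3396.75 is above potential 3388, so over time expected prices rise and SRAS shifts left until Y returns to 3388.
Long run: Y = 3388 on the AD curve gives 3388 = 4722 − 9P, so P = 148.22.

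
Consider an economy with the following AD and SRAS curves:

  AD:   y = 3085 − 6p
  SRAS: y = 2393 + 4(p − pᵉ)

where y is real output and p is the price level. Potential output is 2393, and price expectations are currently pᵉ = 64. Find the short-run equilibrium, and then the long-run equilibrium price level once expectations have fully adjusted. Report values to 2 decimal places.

Short run: p = 94.80, y = 2516.20. Long run: p = 115.33.

Short run: with pᵉ = 64, SRAS is y = 2137 + 4p. Setting AD = SRAS gives 948 = 10p, so p = 94.80 and y = 3085 − 6p = 2516.20.
Output 2516.20 is above potential 2393, so over time expected prices rise and SRAS shifts left until y returns to 2393.
Long run: y = 2393 on the AD curve gives 2393 = 3085 − 6p, so p = 115.33.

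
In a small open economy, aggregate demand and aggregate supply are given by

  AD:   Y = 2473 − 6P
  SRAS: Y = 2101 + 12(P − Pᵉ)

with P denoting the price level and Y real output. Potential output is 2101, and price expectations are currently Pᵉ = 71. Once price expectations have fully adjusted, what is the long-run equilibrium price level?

Long-run P = 62

Short run: with Pᵉ = 71, SRAS is Y = 1249 + 12P. Setting AD = SRAS gives 1224 = 18P, so P = 68 and Y = 2473 − 6·68 = 2065.
Output 2065 is below potential 2101, so over time expected prices fall and SRAS shifts right until Y returns to 2101.
Long run: Y = 2101 on the AD curve gives 2101 = 2473 − 6P, so P = 62.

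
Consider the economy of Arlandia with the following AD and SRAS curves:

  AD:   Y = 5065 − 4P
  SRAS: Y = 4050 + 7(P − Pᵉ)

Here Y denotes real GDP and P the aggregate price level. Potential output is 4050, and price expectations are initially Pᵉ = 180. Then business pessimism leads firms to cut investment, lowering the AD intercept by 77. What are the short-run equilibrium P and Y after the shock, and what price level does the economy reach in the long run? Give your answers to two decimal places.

AD shifts left: new AD is Y = 4988 − 4P. With Pᵉ = 180, SRAS is Y = 2790 + 7P.
Short run: 4988 − 4P = 2790 + 7P gives 2198 = 11P, so P = 199.82 and Y = 4988 − 4P = 4188.73.
Y = 4188.73 is above potential 4050; expectations adjust and SRAS shifts left until Y = 4050.
Long run: on the new AD curve, 4050 = 4988 − 4P gives P = 234.50.

Short run: P = 199.82, Y = 4188.73. Long run: P = 234.50.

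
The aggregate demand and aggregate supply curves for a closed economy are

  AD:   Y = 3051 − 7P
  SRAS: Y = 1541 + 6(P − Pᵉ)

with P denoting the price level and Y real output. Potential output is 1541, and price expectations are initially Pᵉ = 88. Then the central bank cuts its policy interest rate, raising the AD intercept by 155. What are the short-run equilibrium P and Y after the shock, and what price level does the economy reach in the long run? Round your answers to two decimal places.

Short run: P = 168.69, Y = 2025.15. Long run: P = 237.86.

AD shifts right: new AD is Y = 3206 − 7P. With Pᵉ = 88, SRAS is Y = 1013 + 6P.
Short run: 3206 − 7P = 1013 + 6P gives 2193 = 13P, so P = 168.69 and Y = 3206 − 7P = 2025.15.
Y = 2025.15 is above potential 1541; expectations adjust and SRAS shifts left until Y = 1541.
Long run: on the new AD curve, 1541 = 3206 − 7P gives P = 237.86.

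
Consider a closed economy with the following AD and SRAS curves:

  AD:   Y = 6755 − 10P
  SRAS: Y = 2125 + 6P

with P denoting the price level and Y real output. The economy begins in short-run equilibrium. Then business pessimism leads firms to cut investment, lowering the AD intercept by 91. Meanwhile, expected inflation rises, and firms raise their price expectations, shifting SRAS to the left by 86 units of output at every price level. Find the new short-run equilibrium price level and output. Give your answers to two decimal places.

P = 289.06, Y = 3773.38

After both shocks: AD is Y = 6664 − 10P and SRAS is Y = 2039 + 6P.
Setting them equal: 4625 = 16P, so P = 289.06.
Substituting into AD, Y = 3773.38.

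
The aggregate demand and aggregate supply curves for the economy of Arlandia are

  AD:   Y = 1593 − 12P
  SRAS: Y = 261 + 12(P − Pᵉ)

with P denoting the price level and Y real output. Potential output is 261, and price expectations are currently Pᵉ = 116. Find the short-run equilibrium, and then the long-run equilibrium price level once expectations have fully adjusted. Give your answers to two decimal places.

Short run: with Pᵉ = 116, SRAS is Y = 12P − 1131. Setting AD = SRAS gives 2724 = 24P, so P = 113.50 and Y = 1593 − 12P = 231.00.
Output 231.00 is below potential 261, so over time expected prices fall and SRAS shifts right until Y returns to 261.
Long run: Y = 261 on the AD curve gives 261 = 1593 − 12P, so P = 111.00.

Short run: P = 113.50, Y = 231.00. Long run: P = 111.00.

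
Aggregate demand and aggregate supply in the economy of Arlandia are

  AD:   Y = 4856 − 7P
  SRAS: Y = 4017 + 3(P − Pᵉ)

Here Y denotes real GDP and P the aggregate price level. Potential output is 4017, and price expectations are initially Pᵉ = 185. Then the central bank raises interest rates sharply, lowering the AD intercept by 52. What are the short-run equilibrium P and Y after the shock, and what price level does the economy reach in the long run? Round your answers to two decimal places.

Short run: P = 134.20, Y = 3864.60. Long run: P = 112.43.

AD shifts left: new AD is Y = 4804 − 7P. With Pᵉ = 185, SRAS is Y = 3462 + 3P.
Short run: 4804 − 7P = 3462 + 3P gives 1342 = 10P, so P = 134.20 and Y = 4804 − 7P = 3864.60.
Y = 3864.60 is below potential 4017; expectations adjust and SRAS shifts right until Y = 4017.
Long run: on the new AD curve, 4017 = 4804 − 7P gives P = 112.43.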